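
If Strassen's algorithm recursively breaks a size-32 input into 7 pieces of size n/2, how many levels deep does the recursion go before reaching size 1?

For divide and conquer with division factor 2:

Problem sizes at each level:
Level 0: 32
Level 1: 16
Level 2: 8
Level 3: 4
Level 4: 2
Level 5: 1

The root is level 0 and the size-1 base case is level 5 (the tree spans levels 0 through 5, i.e. 6 levels counting the root), so the depth is the number of divisions: log_2(32) = 5

The recursion tree depth is log_2(32) = 5. At each level, the problem size is divided by 2, so it takes 5 divisions to reduce to a base case of size 1. The algorithm makes 7 recursive calls at each level.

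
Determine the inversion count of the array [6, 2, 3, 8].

Finding inversions in [6, 2, 3, 8]:

(0, 1): arr[0]=6 > arr[1]=2
(0, 2): arr[0]=6 > arr[2]=3

Total inversions: 2

The array has 2 inversion(s): (0,1), (0,2). Each pair (i,j) satisfies i < j and arr[i] > arr[j].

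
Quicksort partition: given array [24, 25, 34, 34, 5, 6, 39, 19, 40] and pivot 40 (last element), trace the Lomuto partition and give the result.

Lomuto partition with pivot = 40:

Initial array: [24, 25, 34, 34, 5, 6, 39, 19, 40]

arr[0]=24 <= 40: swap with position 0, array becomes [24, 25, 34, 34, 5, 6, 39, 19, 40]
arr[1]=25 <= 40: swap with position 1, array becomes [24, 25, 34, 34, 5, 6, 39, 19, 40]
arr[2]=34 <= 40: swap with position 2, array becomes [24, 25, 34, 34, 5, 6, 39, 19, 40]
arr[3]=34 <= 40: swap with position 3, array becomes [24, 25, 34, 34, 5, 6, 39, 19, 40]
arr[4]=5 <= 40: swap with position 4, array becomes [24, 25, 34, 34, 5, 6, 39, 19, 40]
arr[5]=6 <= 40: swap with position 5, array becomes [24, 25, 34, 34, 5, 6, 39, 19, 40]
arr[6]=39 <= 40: swap with position 6, array becomes [24, 25, 34, 34, 5, 6, 39, 19, 40]
arr[7]=19 <= 40: swap with position 7, array becomes [24, 25, 34, 34, 5, 6, 39, 19, 40]

Place pivot at position 8: [24, 25, 34, 34, 5, 6, 39, 19, 40]
Pivot position: 8

After partitioning with pivot 40, the array becomes [24, 25, 34, 34, 5, 6, 39, 19, 40]. The pivot is placed at index 8. All elements to the left of the pivot are <= 40, and all elements to the right are > 40.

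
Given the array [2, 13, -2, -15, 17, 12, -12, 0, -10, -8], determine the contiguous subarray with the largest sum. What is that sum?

Using Kadane's algorithm on [2, 13, -2, -15, 17, 12, -12, 0, -10, -8]:

Scanning through the array:
Position 1 (value 13): max_ending_here = 15, max_so_far = 15
Position 2 (value -2): max_ending_here = 13, max_so_far = 15
Position 3 (value -15): max_ending_here = -2, max_so_far = 15
Position 4 (value 17): max_ending_here = 17, max_so_far = 17
Position 5 (value 12): max_ending_here = 29, max_so_far = 29
Position 6 (value -12): max_ending_here = 17, max_so_far = 29
Position 7 (value 0): max_ending_here = 17, max_so_far = 29
Position 8 (value -10): max_ending_here = 7, max_so_far = 29
Position 9 (value -8): max_ending_here = -1, max_so_far = 29

Maximum subarray: [17, 12]
Maximum sum: 29

The maximum subarray is [17, 12] with sum 29. This subarray runs from index 4 to index 5.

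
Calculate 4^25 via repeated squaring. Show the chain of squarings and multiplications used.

Computing 4^25 by squaring (build up from 4^1; each line after the first costs one multiplication):

4^1 = 4
4^2 = (4^1)^2 = 4^2 = 16
4^3 = 4 * 4^2 = 4 * 16 = 64
4^6 = (4^3)^2 = 64^2 = 4096
4^12 = (4^6)^2 = 4096^2 = 16777216
4^24 = (4^12)^2 = 16777216^2 = 281474976710656
4^25 = 4 * 4^24 = 4 * 281474976710656 = 1125899906842624

Result: 1125899906842624
Multiplications needed: 6 (6 lines after 4^1)

4^25 = 1125899906842624. Using exponentiation by squaring, this requires 6 multiplications. The key idea: if the exponent is even, square the half-power; if odd, multiply by the base once.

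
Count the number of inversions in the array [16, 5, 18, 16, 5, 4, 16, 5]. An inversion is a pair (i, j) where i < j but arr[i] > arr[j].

Finding inversions in [16, 5, 18, 16, 5, 4, 16, 5]:

(0, 1): arr[0]=16 > arr[1]=5
(0, 4): arr[0]=16 > arr[4]=5
(0, 5): arr[0]=16 > arr[5]=4
(0, 7): arr[0]=16 > arr[7]=5
(1, 5): arr[1]=5 > arr[5]=4
(2, 3): arr[2]=18 > arr[3]=16
(2, 4): arr[2]=18 > arr[4]=5
(2, 5): arr[2]=18 > arr[5]=4
(2, 6): arr[2]=18 > arr[6]=16
(2, 7): arr[2]=18 > arr[7]=5
(3, 4): arr[3]=16 > arr[4]=5
(3, 5): arr[3]=16 > arr[5]=4
(3, 7): arr[3]=16 > arr[7]=5
(4, 5): arr[4]=5 > arr[5]=4
(6, 7): arr[6]=16 > arr[7]=5

Total inversions: 15

The array has 15 inversion(s): (0,1), (0,4), (0,5), (0,7), (1,5), (2,3), (2,4), (2,5), (2,6), (2,7), (3,4), (3,5), (3,7), (4,5), (6,7). Each pair (i,j) satisfies i < j and arr[i] > arr[j].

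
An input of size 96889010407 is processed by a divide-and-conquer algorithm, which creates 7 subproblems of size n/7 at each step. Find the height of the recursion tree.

For divide and conquer with division factor 7:

Problem sizes at each level:
Level 0: 96889010407
Level 1: 13841287201
Level 2: 1977326743
Level 3: 282475249
Level 4: 40353607
Level 5: 5764801
Level 6: 823543
Level 7: 117649
Level 8: 16807
Level 9: 2401
Level 10: 343
Level 11: 49
Level 12: 7
Level 13: 1

The root is level 0 and the size-1 base case is level 13 (the tree spans levels 0 through 13, i.e. 14 levels counting the root), so the depth is the number of divisions: log_7(96889010407) = 13

The recursion tree depth is log_7(96889010407) = 13. At each level, the problem size is divided by 7, so it takes 13 divisions to reduce to a base case of size 1. The algorithm makes 7 recursive calls at each level.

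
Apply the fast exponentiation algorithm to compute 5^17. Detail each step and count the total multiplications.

Computing 5^17 by squaring (build up from 5^1; each line after the first costs one multiplication):

5^1 = 5
5^2 = (5^1)^2 = 5^2 = 25
5^4 = (5^2)^2 = 25^2 = 625
5^8 = (5^4)^2 = 625^2 = 390625
5^16 = (5^8)^2 = 390625^2 = 152587890625
5^17 = 5 * 5^16 = 5 * 152587890625 = 762939453125

Result: 762939453125
Multiplications needed: 5 (5 lines after 5^1)

5^17 = 762939453125. Using exponentiation by squaring, this requires 5 multiplications. The key idea: if the exponent is even, square the half-power; if odd, multiply by the base once.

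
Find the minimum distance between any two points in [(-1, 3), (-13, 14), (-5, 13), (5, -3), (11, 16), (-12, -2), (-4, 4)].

Computing all pairwise distances among 7 points:

d((-1, 3), (-13, 14)) = 16.2788
d((-1, 3), (-5, 13)) = 10.7703
d((-1, 3), (5, -3)) = 8.4853
d((-1, 3), (11, 16)) = 17.6918
d((-1, 3), (-12, -2)) = 12.083
d((-1, 3), (-4, 4)) = 3.1623 <-- minimum
d((-13, 14), (-5, 13)) = 8.0623
d((-13, 14), (5, -3)) = 24.7588
d((-13, 14), (11, 16)) = 24.0832
d((-13, 14), (-12, -2)) = 16.0312
d((-13, 14), (-4, 4)) = 13.4536
d((-5, 13), (5, -3)) = 18.868
d((-5, 13), (11, 16)) = 16.2788
d((-5, 13), (-12, -2)) = 16.5529
d((-5, 13), (-4, 4)) = 9.0554
d((5, -3), (11, 16)) = 19.9249
d((5, -3), (-12, -2)) = 17.0294
d((5, -3), (-4, 4)) = 11.4018
d((11, 16), (-12, -2)) = 29.2062
d((11, 16), (-4, 4)) = 19.2094
d((-12, -2), (-4, 4)) = 10.0

Closest pair: (-1, 3) and (-4, 4) with distance 3.1623

The closest pair is (-1, 3) and (-4, 4) with Euclidean distance 3.1623. For 7 points, brute-force pairwise comparison is shown above. For large n, the divide-and-conquer algorithm (sort by x, recurse on halves, check the dividing strip) achieves O(n log n).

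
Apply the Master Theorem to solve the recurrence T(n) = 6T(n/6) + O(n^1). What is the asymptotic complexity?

Master Theorem for T(n) = 6T(n/6) + O(n^1):

a = 6, b = 6, c = 1
log_b(a) = log_6(6) = 1.0000

Case 2: c = 1 = log_6(6) = 1.0000
T(n) = O(n^1 log n) = O(n log n)

For T(n) = 6T(n/6) + O(n^1): log_6(6) = 1.0000. This is Case 2 of the Master Theorem (c = log_b(a), equal work at all levels), giving O(n log n).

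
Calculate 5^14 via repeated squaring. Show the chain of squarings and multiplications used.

Computing 5^14 by squaring (build up from 5^1; each line after the first costs one multiplication):

5^1 = 5
5^2 = (5^1)^2 = 5^2 = 25
5^3 = 5 * 5^2 = 5 * 25 = 125
5^6 = (5^3)^2 = 125^2 = 15625
5^7 = 5 * 5^6 = 5 * 15625 = 78125
5^14 = (5^7)^2 = 78125^2 = 6103515625

Result: 6103515625
Multiplications needed: 5 (5 lines after 5^1)

5^14 = 6103515625. Using exponentiation by squaring, this requires 5 multiplications. The key idea: if the exponent is even, square the half-power; if odd, multiply by the base once.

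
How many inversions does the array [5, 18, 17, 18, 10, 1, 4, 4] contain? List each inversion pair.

Finding inversions in [5, 18, 17, 18, 10, 1, 4, 4]:

(0, 5): arr[0]=5 > arr[5]=1
(0, 6): arr[0]=5 > arr[6]=4
(0, 7): arr[0]=5 > arr[7]=4
(1, 2): arr[1]=18 > arr[2]=17
(1, 4): arr[1]=18 > arr[4]=10
(1, 5): arr[1]=18 > arr[5]=1
(1, 6): arr[1]=18 > arr[6]=4
(1, 7): arr[1]=18 > arr[7]=4
(2, 4): arr[2]=17 > arr[4]=10
(2, 5): arr[2]=17 > arr[5]=1
(2, 6): arr[2]=17 > arr[6]=4
(2, 7): arr[2]=17 > arr[7]=4
(3, 4): arr[3]=18 > arr[4]=10
(3, 5): arr[3]=18 > arr[5]=1
(3, 6): arr[3]=18 > arr[6]=4
(3, 7): arr[3]=18 > arr[7]=4
(4, 5): arr[4]=10 > arr[5]=1
(4, 6): arr[4]=10 > arr[6]=4
(4, 7): arr[4]=10 > arr[7]=4

Total inversions: 19

The array has 19 inversion(s): (0,5), (0,6), (0,7), (1,2), (1,4), (1,5), (1,6), (1,7), (2,4), (2,5), (2,6), (2,7), (3,4), (3,5), (3,6), (3,7), (4,5), (4,6), (4,7). Each pair (i,j) satisfies i < j and arr[i] > arr[j].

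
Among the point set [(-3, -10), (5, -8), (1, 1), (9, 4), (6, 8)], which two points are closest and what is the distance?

Computing all pairwise distances among 5 points:

d((-3, -10), (5, -8)) = 8.2462
d((-3, -10), (1, 1)) = 11.7047
d((-3, -10), (9, 4)) = 18.4391
d((-3, -10), (6, 8)) = 20.1246
d((5, -8), (1, 1)) = 9.8489
d((5, -8), (9, 4)) = 12.6491
d((5, -8), (6, 8)) = 16.0312
d((1, 1), (9, 4)) = 8.544
d((1, 1), (6, 8)) = 8.6023
d((9, 4), (6, 8)) = 5.0 <-- minimum

Closest pair: (9, 4) and (6, 8) with distance 5.0

The closest pair is (9, 4) and (6, 8) with Euclidean distance 5.0. For 5 points, brute-force pairwise comparison is shown above. For large n, the divide-and-conquer algorithm (sort by x, recurse on halves, check the dividing strip) achieves O(n log n).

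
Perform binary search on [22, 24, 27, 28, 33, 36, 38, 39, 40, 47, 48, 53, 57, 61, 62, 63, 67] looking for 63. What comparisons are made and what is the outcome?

Binary search for 63 in [22, 24, 27, 28, 33, 36, 38, 39, 40, 47, 48, 53, 57, 61, 62, 63, 67]:

lo=0, hi=16, mid=8, arr[mid]=40 -> 40 < 63, search right half
lo=9, hi=16, mid=12, arr[mid]=57 -> 57 < 63, search right half
lo=13, hi=16, mid=14, arr[mid]=62 -> 62 < 63, search right half
lo=15, hi=16, mid=15, arr[mid]=63 -> Found target at index 15!

Binary search finds 63 at index 15 after 4 comparisons. The search repeatedly halves the search space by comparing with the middle element.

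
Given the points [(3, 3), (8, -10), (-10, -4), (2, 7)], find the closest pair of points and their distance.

Computing all pairwise distances among 4 points:

d((3, 3), (8, -10)) = 13.9284
d((3, 3), (-10, -4)) = 14.7648
d((3, 3), (2, 7)) = 4.1231 <-- minimum
d((8, -10), (-10, -4)) = 18.9737
d((8, -10), (2, 7)) = 18.0278
d((-10, -4), (2, 7)) = 16.2788

Closest pair: (3, 3) and (2, 7) with distance 4.1231

The closest pair is (3, 3) and (2, 7) with Euclidean distance 4.1231. For 4 points, brute-force pairwise comparison is shown above. For large n, the divide-and-conquer algorithm (sort by x, recurse on halves, check the dividing strip) achieves O(n log n).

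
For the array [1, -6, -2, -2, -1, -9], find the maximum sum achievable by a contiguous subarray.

Using Kadane's algorithm on [1, -6, -2, -2, -1, -9]:

Scanning through the array:
Position 1 (value -6): max_ending_here = -5, max_so_far = 1
Position 2 (value -2): max_ending_here = -2, max_so_far = 1
Position 3 (value -2): max_ending_here = -2, max_so_far = 1
Position 4 (value -1): max_ending_here = -1, max_so_far = 1
Position 5 (value -9): max_ending_here = -9, max_so_far = 1

Maximum subarray: [1]
Maximum sum: 1

The maximum subarray is [1] with sum 1. This subarray runs from index 0 to index 0.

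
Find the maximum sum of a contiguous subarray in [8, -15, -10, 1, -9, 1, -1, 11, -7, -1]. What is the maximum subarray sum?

Using Kadane's algorithm on [8, -15, -10, 1, -9, 1, -1, 11, -7, -1]:

Scanning through the array:
Position 1 (value -15): max_ending_here = -7, max_so_far = 8
Position 2 (value -10): max_ending_here = -10, max_so_far = 8
Position 3 (value 1): max_ending_here = 1, max_so_far = 8
Position 4 (value -9): max_ending_here = -8, max_so_far = 8
Position 5 (value 1): max_ending_here = 1, max_so_far = 8
Position 6 (value -1): max_ending_here = 0, max_so_far = 8
Position 7 (value 11): max_ending_here = 11, max_so_far = 11
Position 8 (value -7): max_ending_here = 4, max_so_far = 11
Position 9 (value -1): max_ending_here = 3, max_so_far = 11

Maximum subarray: [1, -1, 11]
Maximum sum: 11

The maximum subarray is [1, -1, 11] with sum 11. This subarray runs from index 5 to index 7.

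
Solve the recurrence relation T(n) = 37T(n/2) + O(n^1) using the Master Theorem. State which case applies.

Master Theorem for T(n) = 37T(n/2) + O(n^1):

a = 37, b = 2, c = 1
log_b(a) = log_2(37) = 5.2095

Case 1: c = 1 < log_2(37) = 5.2095
T(n) = O(n^(log_2 37))

For T(n) = 37T(n/2) + O(n^1): log_2(37) = 5.2095. This is Case 1 of the Master Theorem (c < log_b(a), work dominated by leaves), giving O(n^(log_2 37)).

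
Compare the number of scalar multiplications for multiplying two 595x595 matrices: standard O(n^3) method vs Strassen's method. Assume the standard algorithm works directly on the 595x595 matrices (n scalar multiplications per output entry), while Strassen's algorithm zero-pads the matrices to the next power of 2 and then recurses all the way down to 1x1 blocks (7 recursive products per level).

Matrix multiplication for 595x595 matrices:

Strassen's algorithm requires power-of-2 dimensions. Pad 595x595 to 1024x1024 (next power of 2).

Standard algorithm: 595^3 = 210644875 multiplications
Strassen's algorithm: 7^(log2(1024)) = 7^10 = 282475249 multiplications
Difference: 210644875 - 282475249 = -71830374 (Strassen uses MORE here due to padding overhead — for small or just-over-power-of-2 n, padding can outweigh the per-level savings)

Standard: 210644875 multiplications (595^3). Strassen: 282475249 multiplications (7^10, after padding to 1024x1024). Strassen reduces 8 recursive multiplications to 7 at each level.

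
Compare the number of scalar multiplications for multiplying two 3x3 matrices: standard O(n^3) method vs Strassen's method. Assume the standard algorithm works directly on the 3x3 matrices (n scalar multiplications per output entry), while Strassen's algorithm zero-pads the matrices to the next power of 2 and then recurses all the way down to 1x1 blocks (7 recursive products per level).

Matrix multiplication for 3x3 matrices:

Strassen's algorithm requires power-of-2 dimensions. Pad 3x3 to 4x4 (next power of 2).

Standard algorithm: 3^3 = 27 multiplications
Strassen's algorithm: 7^(log2(4)) = 7^2 = 49 multiplications
Difference: 27 - 49 = -22 (Strassen uses MORE here due to padding overhead — for small or just-over-power-of-2 n, padding can outweigh the per-level savings)

Standard: 27 multiplications (3^3). Strassen: 49 multiplications (7^2, after padding to 4x4). Strassen reduces 8 recursive multiplications to 7 at each level.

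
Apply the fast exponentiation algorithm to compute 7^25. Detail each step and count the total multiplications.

Computing 7^25 by squaring (build up from 7^1; each line after the first costs one multiplication):

7^1 = 7
7^2 = (7^1)^2 = 7^2 = 49
7^3 = 7 * 7^2 = 7 * 49 = 343
7^6 = (7^3)^2 = 343^2 = 117649
7^12 = (7^6)^2 = 117649^2 = 13841287201
7^24 = (7^12)^2 = 13841287201^2 = 191581231380566414401
7^25 = 7 * 7^24 = 7 * 191581231380566414401 = 1341068619663964900807

Result: 1341068619663964900807
Multiplications needed: 6 (6 lines after 7^1)

7^25 = 1341068619663964900807. Using exponentiation by squaring, this requires 6 multiplications. The key idea: if the exponent is even, square the half-power; if odd, multiply by the base once.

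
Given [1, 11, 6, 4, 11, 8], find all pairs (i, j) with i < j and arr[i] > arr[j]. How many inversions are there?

Finding inversions in [1, 11, 6, 4, 11, 8]:

(1, 2): arr[1]=11 > arr[2]=6
(1, 3): arr[1]=11 > arr[3]=4
(1, 5): arr[1]=11 > arr[5]=8
(2, 3): arr[2]=6 > arr[3]=4
(4, 5): arr[4]=11 > arr[5]=8

Total inversions: 5

The array has 5 inversion(s): (1,2), (1,3), (1,5), (2,3), (4,5). Each pair (i,j) satisfies i < j and arr[i] > arr[j].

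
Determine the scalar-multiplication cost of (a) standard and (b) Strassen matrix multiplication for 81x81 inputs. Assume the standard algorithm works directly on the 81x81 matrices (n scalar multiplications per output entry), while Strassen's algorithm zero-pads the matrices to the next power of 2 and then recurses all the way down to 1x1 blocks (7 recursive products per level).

Matrix multiplication for 81x81 matrices:

Strassen's algorithm requires power-of-2 dimensions. Pad 81x81 to 128x128 (next power of 2).

Standard algorithm: 81^3 = 531441 multiplications
Strassen's algorithm: 7^(log2(128)) = 7^7 = 823543 multiplications
Difference: 531441 - 823543 = -292102 (Strassen uses MORE here due to padding overhead — for small or just-over-power-of-2 n, padding can outweigh the per-level savings)

Standard: 531441 multiplications (81^3). Strassen: 823543 multiplications (7^7, after padding to 128x128). Strassen reduces 8 recursive multiplications to 7 at each level.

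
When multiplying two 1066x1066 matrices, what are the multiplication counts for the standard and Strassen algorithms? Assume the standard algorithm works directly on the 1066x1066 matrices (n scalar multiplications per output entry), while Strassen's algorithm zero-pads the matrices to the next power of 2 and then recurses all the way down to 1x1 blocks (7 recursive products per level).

Matrix multiplication for 1066x1066 matrices:

Strassen's algorithm requires power-of-2 dimensions. Pad 1066x1066 to 2048x2048 (next power of 2).

Standard algorithm: 1066^3 = 1211355496 multiplications
Strassen's algorithm: 7^(log2(2048)) = 7^11 = 1977326743 multiplications
Difference: 1211355496 - 1977326743 = -765971247 (Strassen uses MORE here due to padding overhead — for small or just-over-power-of-2 n, padding can outweigh the per-level savings)

Standard: 1211355496 multiplications (1066^3). Strassen: 1977326743 multiplications (7^11, after padding to 2048x2048). Strassen reduces 8 recursive multiplications to 7 at each level.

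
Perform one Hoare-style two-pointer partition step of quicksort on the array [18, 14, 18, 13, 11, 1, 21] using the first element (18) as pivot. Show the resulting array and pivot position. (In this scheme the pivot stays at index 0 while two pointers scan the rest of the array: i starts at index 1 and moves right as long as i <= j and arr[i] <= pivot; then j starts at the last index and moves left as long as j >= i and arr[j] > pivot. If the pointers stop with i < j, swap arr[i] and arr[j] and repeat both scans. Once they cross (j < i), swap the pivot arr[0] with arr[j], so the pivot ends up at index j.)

Hoare-style two-pointer partition with pivot = 18:

Initial array: [18, 14, 18, 13, 11, 1, 21]

Pointers start at i = 1, j = 6.
i ends at 6, j ends at 5: the pointers have crossed (j < i), so scanning stops.

Swap pivot arr[0] with arr[5] to place pivot at position 5: [1, 14, 18, 13, 11, 18, 21]
Pivot position: 5

After partitioning with pivot 18, the array becomes [1, 14, 18, 13, 11, 18, 21]. The pivot is placed at index 5. All elements to the left of the pivot are <= 18, and all elements to the right are > 18.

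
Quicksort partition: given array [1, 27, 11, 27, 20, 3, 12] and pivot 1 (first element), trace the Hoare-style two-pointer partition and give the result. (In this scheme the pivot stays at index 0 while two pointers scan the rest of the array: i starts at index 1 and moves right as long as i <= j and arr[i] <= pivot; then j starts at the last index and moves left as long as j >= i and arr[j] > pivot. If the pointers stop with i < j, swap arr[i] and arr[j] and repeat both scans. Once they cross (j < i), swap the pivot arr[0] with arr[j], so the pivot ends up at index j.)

Hoare-style two-pointer partition with pivot = 1:

Initial array: [1, 27, 11, 27, 20, 3, 12]

Pointers start at i = 1, j = 6.
i ends at 1, j ends at 0: the pointers have crossed (j < i), so scanning stops.

j = 0, so swapping arr[0] with arr[j] leaves the pivot at position 0: [1, 27, 11, 27, 20, 3, 12]
Pivot position: 0

After partitioning with pivot 1, the array becomes [1, 27, 11, 27, 20, 3, 12]. The pivot is placed at index 0. All elements to the left of the pivot are <= 1, and all elements to the right are > 1.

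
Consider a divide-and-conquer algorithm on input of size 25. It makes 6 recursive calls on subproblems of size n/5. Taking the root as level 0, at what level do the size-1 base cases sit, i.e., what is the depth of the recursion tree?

For divide and conquer with division factor 5:

Problem sizes at each level:
Level 0: 25
Level 1: 5
Level 2: 1

The root is level 0 and the size-1 base case is level 2 (the tree spans levels 0 through 2, i.e. 3 levels counting the root), so the depth is the number of divisions: log_5(25) = 2

The recursion tree depth is log_5(25) = 2. At each level, the problem size is divided by 5, so it takes 2 divisions to reduce to a base case of size 1. The algorithm makes 6 recursive calls at each level.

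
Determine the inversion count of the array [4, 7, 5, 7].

Finding inversions in [4, 7, 5, 7]:

(1, 2): arr[1]=7 > arr[2]=5

Total inversions: 1

The array has 1 inversion(s): (1,2). Each pair (i,j) satisfies i < j and arr[i] > arr[j].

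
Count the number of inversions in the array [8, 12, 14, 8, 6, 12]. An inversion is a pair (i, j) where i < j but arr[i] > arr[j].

Finding inversions in [8, 12, 14, 8, 6, 12]:

(0, 4): arr[0]=8 > arr[4]=6
(1, 3): arr[1]=12 > arr[3]=8
(1, 4): arr[1]=12 > arr[4]=6
(2, 3): arr[2]=14 > arr[3]=8
(2, 4): arr[2]=14 > arr[4]=6
(2, 5): arr[2]=14 > arr[5]=12
(3, 4): arr[3]=8 > arr[4]=6

Total inversions: 7

The array has 7 inversion(s): (0,4), (1,3), (1,4), (2,3), (2,4), (2,5), (3,4). Each pair (i,j) satisfies i < j and arr[i] > arr[j].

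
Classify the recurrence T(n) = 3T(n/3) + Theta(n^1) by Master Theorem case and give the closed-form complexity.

Master Theorem for T(n) = 3T(n/3) + O(n^1):

a = 3, b = 3, c = 1
log_b(a) = log_3(3) = 1.0000

Case 2: c = 1 = log_3(3) = 1.0000
T(n) = O(n^1 log n) = O(n log n)

For T(n) = 3T(n/3) + O(n^1): log_3(3) = 1.0000. This is Case 2 of the Master Theorem (c = log_b(a), equal work at all levels), giving O(n log n).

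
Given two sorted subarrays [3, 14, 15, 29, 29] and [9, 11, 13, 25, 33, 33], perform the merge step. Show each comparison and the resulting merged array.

Merging process:

Compare 3 vs 9: take 3 from left. Merged: [3]
Compare 14 vs 9: take 9 from right. Merged: [3, 9]
Compare 14 vs 11: take 11 from right. Merged: [3, 9, 11]
Compare 14 vs 13: take 13 from right. Merged: [3, 9, 11, 13]
Compare 14 vs 25: take 14 from left. Merged: [3, 9, 11, 13, 14]
Compare 15 vs 25: take 15 from left. Merged: [3, 9, 11, 13, 14, 15]
Compare 29 vs 25: take 25 from right. Merged: [3, 9, 11, 13, 14, 15, 25]
Compare 29 vs 33: take 29 from left. Merged: [3, 9, 11, 13, 14, 15, 25, 29]
Compare 29 vs 33: take 29 from left. Merged: [3, 9, 11, 13, 14, 15, 25, 29, 29]
Append remaining from right: [33, 33]. Merged: [3, 9, 11, 13, 14, 15, 25, 29, 29, 33, 33]

Final merged array: [3, 9, 11, 13, 14, 15, 25, 29, 29, 33, 33]
Total comparisons: 9

The merged array is [3, 9, 11, 13, 14, 15, 25, 29, 29, 33, 33], requiring 9 comparisons. The merge step runs in O(n) time where n is the total number of elements.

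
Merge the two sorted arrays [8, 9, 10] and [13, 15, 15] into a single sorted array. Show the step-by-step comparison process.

Merging process:

Compare 8 vs 13: take 8 from left. Merged: [8]
Compare 9 vs 13: take 9 from left. Merged: [8, 9]
Compare 10 vs 13: take 10 from left. Merged: [8, 9, 10]
Append remaining from right: [13, 15, 15]. Merged: [8, 9, 10, 13, 15, 15]

Final merged array: [8, 9, 10, 13, 15, 15]
Total comparisons: 3

The merged array is [8, 9, 10, 13, 15, 15], requiring 3 comparisons. The merge step runs in O(n) time where n is the total number of elements.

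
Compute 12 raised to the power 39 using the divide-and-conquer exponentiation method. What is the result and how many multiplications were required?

Computing 12^39 by squaring (build up from 12^1; each line after the first costs one multiplication):

12^1 = 12
12^2 = (12^1)^2 = 12^2 = 144
12^4 = (12^2)^2 = 144^2 = 20736
12^8 = (12^4)^2 = 20736^2 = 429981696
12^9 = 12 * 12^8 = 12 * 429981696 = 5159780352
12^18 = (12^9)^2 = 5159780352^2 = 26623333280885243904
12^19 = 12 * 12^18 = 12 * 26623333280885243904 = 319479999370622926848
12^38 = (12^19)^2 = 319479999370622926848^2 = 102067469997853225734913580209377959215104
12^39 = 12 * 12^38 = 12 * 102067469997853225734913580209377959215104 = 1224809639974238708818962962512535510581248

Result: 1224809639974238708818962962512535510581248
Multiplications needed: 8 (8 lines after 12^1)

12^39 = 1224809639974238708818962962512535510581248. Using exponentiation by squaring, this requires 8 multiplications. The key idea: if the exponent is even, square the half-power; if odd, multiply by the base once.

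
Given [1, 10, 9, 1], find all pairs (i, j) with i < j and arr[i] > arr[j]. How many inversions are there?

Finding inversions in [1, 10, 9, 1]:

(1, 2): arr[1]=10 > arr[2]=9
(1, 3): arr[1]=10 > arr[3]=1
(2, 3): arr[2]=9 > arr[3]=1

Total inversions: 3

The array has 3 inversion(s): (1,2), (1,3), (2,3). Each pair (i,j) satisfies i < j and arr[i] > arr[j].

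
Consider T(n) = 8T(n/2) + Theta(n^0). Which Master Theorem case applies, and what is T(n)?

Master Theorem for T(n) = 8T(n/2) + O(n^0):

a = 8, b = 2, c = 0
log_b(a) = log_2(8) = 3.0000

Case 1: c = 0 < log_2(8) = 3.0000
T(n) = O(n^(log_2 8)) = O(n^3)

For T(n) = 8T(n/2) + O(n^0): log_2(8) = 3.0000. This is Case 1 of the Master Theorem (c < log_b(a), work dominated by leaves), giving O(n^3).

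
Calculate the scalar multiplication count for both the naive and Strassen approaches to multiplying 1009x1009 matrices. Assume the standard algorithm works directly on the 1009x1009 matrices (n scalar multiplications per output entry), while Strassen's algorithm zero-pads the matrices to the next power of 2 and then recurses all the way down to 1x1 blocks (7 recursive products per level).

Matrix multiplication for 1009x1009 matrices:

Strassen's algorithm requires power-of-2 dimensions. Pad 1009x1009 to 1024x1024 (next power of 2).

Standard algorithm: 1009^3 = 1027243729 multiplications
Strassen's algorithm: 7^(log2(1024)) = 7^10 = 282475249 multiplications
Savings: 1027243729 - 282475249 = 744768480 multiplications

Standard: 1027243729 multiplications (1009^3). Strassen: 282475249 multiplications (7^10, after padding to 1024x1024). Strassen reduces 8 recursive multiplications to 7 at each level.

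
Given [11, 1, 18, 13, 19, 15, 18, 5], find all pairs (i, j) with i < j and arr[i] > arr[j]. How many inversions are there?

Finding inversions in [11, 1, 18, 13, 19, 15, 18, 5]:

(0, 1): arr[0]=11 > arr[1]=1
(0, 7): arr[0]=11 > arr[7]=5
(2, 3): arr[2]=18 > arr[3]=13
(2, 5): arr[2]=18 > arr[5]=15
(2, 7): arr[2]=18 > arr[7]=5
(3, 7): arr[3]=13 > arr[7]=5
(4, 5): arr[4]=19 > arr[5]=15
(4, 6): arr[4]=19 > arr[6]=18
(4, 7): arr[4]=19 > arr[7]=5
(5, 7): arr[5]=15 > arr[7]=5
(6, 7): arr[6]=18 > arr[7]=5

Total inversions: 11

The array has 11 inversion(s): (0,1), (0,7), (2,3), (2,5), (2,7), (3,7), (4,5), (4,6), (4,7), (5,7), (6,7). Each pair (i,j) satisfies i < j and arr[i] > arr[j].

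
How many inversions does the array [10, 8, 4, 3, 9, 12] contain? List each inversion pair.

Finding inversions in [10, 8, 4, 3, 9, 12]:

(0, 1): arr[0]=10 > arr[1]=8
(0, 2): arr[0]=10 > arr[2]=4
(0, 3): arr[0]=10 > arr[3]=3
(0, 4): arr[0]=10 > arr[4]=9
(1, 2): arr[1]=8 > arr[2]=4
(1, 3): arr[1]=8 > arr[3]=3
(2, 3): arr[2]=4 > arr[3]=3

Total inversions: 7

The array has 7 inversion(s): (0,1), (0,2), (0,3), (0,4), (1,2), (1,3), (2,3). Each pair (i,j) satisfies i < j and arr[i] > arr[j].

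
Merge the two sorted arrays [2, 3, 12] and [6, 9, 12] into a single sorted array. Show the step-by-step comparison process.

Merging process:

Compare 2 vs 6: take 2 from left. Merged: [2]
Compare 3 vs 6: take 3 from left. Merged: [2, 3]
Compare 12 vs 6: take 6 from right. Merged: [2, 3, 6]
Compare 12 vs 9: take 9 from right. Merged: [2, 3, 6, 9]
Compare 12 vs 12: take 12 from left. Merged: [2, 3, 6, 9, 12]
Append remaining from right: [12]. Merged: [2, 3, 6, 9, 12, 12]

Final merged array: [2, 3, 6, 9, 12, 12]
Total comparisons: 5

The merged array is [2, 3, 6, 9, 12, 12], requiring 5 comparisons. The merge step runs in O(n) time where n is the total number of elements.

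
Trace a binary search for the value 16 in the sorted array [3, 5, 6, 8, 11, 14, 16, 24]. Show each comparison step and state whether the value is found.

Binary search for 16 in [3, 5, 6, 8, 11, 14, 16, 24]:

lo=0, hi=7, mid=3, arr[mid]=8 -> 8 < 16, search right half
lo=4, hi=7, mid=5, arr[mid]=14 -> 14 < 16, search right half
lo=6, hi=7, mid=6, arr[mid]=16 -> Found target at index 6!

Binary search finds 16 at index 6 after 3 comparisons. The search repeatedly halves the search space by comparing with the middle element.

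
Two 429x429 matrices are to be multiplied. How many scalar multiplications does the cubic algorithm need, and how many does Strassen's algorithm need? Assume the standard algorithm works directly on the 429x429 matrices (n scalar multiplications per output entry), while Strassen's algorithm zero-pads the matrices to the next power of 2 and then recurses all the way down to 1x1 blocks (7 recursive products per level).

Matrix multiplication for 429x429 matrices:

Strassen's algorithm requires power-of-2 dimensions. Pad 429x429 to 512x512 (next power of 2).

Standard algorithm: 429^3 = 78953589 multiplications
Strassen's algorithm: 7^(log2(512)) = 7^9 = 40353607 multiplications
Savings: 78953589 - 40353607 = 38599982 multiplications

Standard: 78953589 multiplications (429^3). Strassen: 40353607 multiplications (7^9, after padding to 512x512). Strassen reduces 8 recursive multiplications to 7 at each level.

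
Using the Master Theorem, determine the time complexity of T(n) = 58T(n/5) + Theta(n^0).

Master Theorem for T(n) = 58T(n/5) + O(n^0):

a = 58, b = 5, c = 0
log_b(a) = log_5(58) = 2.5229

Case 1: c = 0 < log_5(58) = 2.5229
T(n) = O(n^(log_5 58))

For T(n) = 58T(n/5) + O(n^0): log_5(58) = 2.5229. This is Case 1 of the Master Theorem (c < log_b(a), work dominated by leaves), giving O(n^(log_5 58)).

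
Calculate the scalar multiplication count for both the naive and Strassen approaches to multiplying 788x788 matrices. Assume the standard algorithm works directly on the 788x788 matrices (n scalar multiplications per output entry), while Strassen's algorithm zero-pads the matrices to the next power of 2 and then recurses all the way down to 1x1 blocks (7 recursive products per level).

Matrix multiplication for 788x788 matrices:

Strassen's algorithm requires power-of-2 dimensions. Pad 788x788 to 1024x1024 (next power of 2).

Standard algorithm: 788^3 = 489303872 multiplications
Strassen's algorithm: 7^(log2(1024)) = 7^10 = 282475249 multiplications
Savings: 489303872 - 282475249 = 206828623 multiplications

Standard: 489303872 multiplications (788^3). Strassen: 282475249 multiplications (7^10, after padding to 1024x1024). Strassen reduces 8 recursive multiplications to 7 at each level.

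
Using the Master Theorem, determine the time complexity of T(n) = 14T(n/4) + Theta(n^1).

Master Theorem for T(n) = 14T(n/4) + O(n^1):

a = 14, b = 4, c = 1
log_b(a) = log_4(14) = 1.9037

Case 1: c = 1 < log_4(14) = 1.9037
T(n) = O(n^(log_4 14))

For T(n) = 14T(n/4) + O(n^1): log_4(14) = 1.9037. This is Case 1 of the Master Theorem (c < log_b(a), work dominated by leaves), giving O(n^(log_4 14)).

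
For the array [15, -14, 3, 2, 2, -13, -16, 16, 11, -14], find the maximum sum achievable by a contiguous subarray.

Using Kadane's algorithm on [15, -14, 3, 2, 2, -13, -16, 16, 11, -14]:

Scanning through the array:
Position 1 (value -14): max_ending_here = 1, max_so_far = 15
Position 2 (value 3): max_ending_here = 4, max_so_far = 15
Position 3 (value 2): max_ending_here = 6, max_so_far = 15
Position 4 (value 2): max_ending_here = 8, max_so_far = 15
Position 5 (value -13): max_ending_here = -5, max_so_far = 15
Position 6 (value -16): max_ending_here = -16, max_so_far = 15
Position 7 (value 16): max_ending_here = 16, max_so_far = 16
Position 8 (value 11): max_ending_here = 27, max_so_far = 27
Position 9 (value -14): max_ending_here = 13, max_so_far = 27

Maximum subarray: [16, 11]
Maximum sum: 27

The maximum subarray is [16, 11] with sum 27. This subarray runs from index 7 to index 8.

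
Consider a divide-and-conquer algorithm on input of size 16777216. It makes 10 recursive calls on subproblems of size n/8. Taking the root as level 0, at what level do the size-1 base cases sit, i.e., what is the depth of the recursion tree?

For divide and conquer with division factor 8:

Problem sizes at each level:
Level 0: 16777216
Level 1: 2097152
Level 2: 262144
Level 3: 32768
Level 4: 4096
Level 5: 512
Level 6: 64
Level 7: 8
Level 8: 1

The root is level 0 and the size-1 base case is level 8 (the tree spans levels 0 through 8, i.e. 9 levels counting the root), so the depth is the number of divisions: log_8(16777216) = 8

The recursion tree depth is log_8(16777216) = 8. At each level, the problem size is divided by 8, so it takes 8 divisions to reduce to a base case of size 1. The algorithm makes 10 recursive calls at each level.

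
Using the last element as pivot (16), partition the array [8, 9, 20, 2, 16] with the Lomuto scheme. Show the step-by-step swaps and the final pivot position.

Lomuto partition with pivot = 16:

Initial array: [8, 9, 20, 2, 16]

arr[0]=8 <= 16: swap with position 0, array becomes [8, 9, 20, 2, 16]
arr[1]=9 <= 16: swap with position 1, array becomes [8, 9, 20, 2, 16]
arr[2]=20 > 16: no swap
arr[3]=2 <= 16: swap with position 2, array becomes [8, 9, 2, 20, 16]

Place pivot at position 3: [8, 9, 2, 16, 20]
Pivot position: 3

After partitioning with pivot 16, the array becomes [8, 9, 2, 16, 20]. The pivot is placed at index 3. All elements to the left of the pivot are <= 16, and all elements to the right are > 16.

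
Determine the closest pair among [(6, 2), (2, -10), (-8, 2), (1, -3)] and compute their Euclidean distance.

Computing all pairwise distances among 4 points:

d((6, 2), (2, -10)) = 12.6491
d((6, 2), (-8, 2)) = 14.0
d((6, 2), (1, -3)) = 7.0711 <-- minimum
d((2, -10), (-8, 2)) = 15.6205
d((2, -10), (1, -3)) = 7.0711 <-- minimum
d((-8, 2), (1, -3)) = 10.2956

Minimum distance: 7.0711 (tie among 2 pairs: (6, 2) and (1, -3); (2, -10) and (1, -3))

The minimum Euclidean distance is 7.0711. There is a tie: 2 pairs achieve this minimum — (6, 2) and (1, -3); (2, -10) and (1, -3). Any of these is a valid closest pair. For 4 points, brute-force pairwise comparison is shown above. For large n, the divide-and-conquer algorithm (sort by x, recurse on halves, check the dividing strip) achieves O(n log n).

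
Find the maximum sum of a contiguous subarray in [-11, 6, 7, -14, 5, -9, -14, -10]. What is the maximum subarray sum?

Using Kadane's algorithm on [-11, 6, 7, -14, 5, -9, -14, -10]:

Scanning through the array:
Position 1 (value 6): max_ending_here = 6, max_so_far = 6
Position 2 (value 7): max_ending_here = 13, max_so_far = 13
Position 3 (value -14): max_ending_here = -1, max_so_far = 13
Position 4 (value 5): max_ending_here = 5, max_so_far = 13
Position 5 (value -9): max_ending_here = -4, max_so_far = 13
Position 6 (value -14): max_ending_here = -14, max_so_far = 13
Position 7 (value -10): max_ending_here = -10, max_so_far = 13

Maximum subarray: [6, 7]
Maximum sum: 13

The maximum subarray is [6, 7] with sum 13. This subarray runs from index 1 to index 2.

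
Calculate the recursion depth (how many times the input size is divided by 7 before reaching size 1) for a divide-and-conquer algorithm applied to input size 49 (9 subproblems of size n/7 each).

For divide and conquer with division factor 7:

Problem sizes at each level:
Level 0: 49
Level 1: 7
Level 2: 1

The root is level 0 and the size-1 base case is level 2 (the tree spans levels 0 through 2, i.e. 3 levels counting the root), so the depth is the number of divisions: log_7(49) = 2

The recursion tree depth is log_7(49) = 2. At each level, the problem size is divided by 7, so it takes 2 divisions to reduce to a base case of size 1. The algorithm makes 9 recursive calls at each level.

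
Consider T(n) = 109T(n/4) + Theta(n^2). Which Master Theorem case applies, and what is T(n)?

Master Theorem for T(n) = 109T(n/4) + O(n^2):

a = 109, b = 4, c = 2
log_b(a) = log_4(109) = 3.3841

Case 1: c = 2 < log_4(109) = 3.3841
T(n) = O(n^(log_4 109))

For T(n) = 109T(n/4) + O(n^2): log_4(109) = 3.3841. This is Case 1 of the Master Theorem (c < log_b(a), work dominated by leaves), giving O(n^(log_4 109)).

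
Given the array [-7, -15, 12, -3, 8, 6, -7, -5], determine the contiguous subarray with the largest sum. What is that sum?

Using Kadane's algorithm on [-7, -15, 12, -3, 8, 6, -7, -5]:

Scanning through the array:
Position 1 (value -15): max_ending_here = -15, max_so_far = -7
Position 2 (value 12): max_ending_here = 12, max_so_far = 12
Position 3 (value -3): max_ending_here = 9, max_so_far = 12
Position 4 (value 8): max_ending_here = 17, max_so_far = 17
Position 5 (value 6): max_ending_here = 23, max_so_far = 23
Position 6 (value -7): max_ending_here = 16, max_so_far = 23
Position 7 (value -5): max_ending_here = 11, max_so_far = 23

Maximum subarray: [12, -3, 8, 6]
Maximum sum: 23

The maximum subarray is [12, -3, 8, 6] with sum 23. This subarray runs from index 2 to index 5.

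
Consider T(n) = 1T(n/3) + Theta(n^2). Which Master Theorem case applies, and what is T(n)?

Master Theorem for T(n) = 1T(n/3) + O(n^2):

a = 1, b = 3, c = 2
log_b(a) = log_3(1) = 0.0000

Case 3: c = 2 > log_3(1) = 0.0000
T(n) = O(n^2) = O(n^2)

For T(n) = 1T(n/3) + O(n^2): log_3(1) = 0.0000. This is Case 3 of the Master Theorem (c > log_b(a), work dominated by root), giving O(n^2).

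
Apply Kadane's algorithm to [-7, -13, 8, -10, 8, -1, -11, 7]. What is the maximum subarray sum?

Using Kadane's algorithm on [-7, -13, 8, -10, 8, -1, -11, 7]:

Scanning through the array:
Position 1 (value -13): max_ending_here = -13, max_so_far = -7
Position 2 (value 8): max_ending_here = 8, max_so_far = 8
Position 3 (value -10): max_ending_here = -2, max_so_far = 8
Position 4 (value 8): max_ending_here = 8, max_so_far = 8
Position 5 (value -1): max_ending_here = 7, max_so_far = 8
Position 6 (value -11): max_ending_here = -4, max_so_far = 8
Position 7 (value 7): max_ending_here = 7, max_so_far = 8

Maximum subarray: [8]
Maximum sum: 8

The maximum subarray is [8] with sum 8. This subarray runs from index 2 to index 2.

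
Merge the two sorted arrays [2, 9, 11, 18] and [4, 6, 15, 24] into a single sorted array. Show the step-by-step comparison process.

Merging process:

Compare 2 vs 4: take 2 from left. Merged: [2]
Compare 9 vs 4: take 4 from right. Merged: [2, 4]
Compare 9 vs 6: take 6 from right. Merged: [2, 4, 6]
Compare 9 vs 15: take 9 from left. Merged: [2, 4, 6, 9]
Compare 11 vs 15: take 11 from left. Merged: [2, 4, 6, 9, 11]
Compare 18 vs 15: take 15 from right. Merged: [2, 4, 6, 9, 11, 15]
Compare 18 vs 24: take 18 from left. Merged: [2, 4, 6, 9, 11, 15, 18]
Append remaining from right: [24]. Merged: [2, 4, 6, 9, 11, 15, 18, 24]

Final merged array: [2, 4, 6, 9, 11, 15, 18, 24]
Total comparisons: 7

The merged array is [2, 4, 6, 9, 11, 15, 18, 24], requiring 7 comparisons. The merge step runs in O(n) time where n is the total number of elements.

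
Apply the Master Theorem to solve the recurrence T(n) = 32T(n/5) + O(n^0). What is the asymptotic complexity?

Master Theorem for T(n) = 32T(n/5) + O(n^0):

a = 32, b = 5, c = 0
log_b(a) = log_5(32) = 2.1534

Case 1: c = 0 < log_5(32) = 2.1534
T(n) = O(n^(log_5 32))

For T(n) = 32T(n/5) + O(n^0): log_5(32) = 2.1534. This is Case 1 of the Master Theorem (c < log_b(a), work dominated by leaves), giving O(n^(log_5 32)).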